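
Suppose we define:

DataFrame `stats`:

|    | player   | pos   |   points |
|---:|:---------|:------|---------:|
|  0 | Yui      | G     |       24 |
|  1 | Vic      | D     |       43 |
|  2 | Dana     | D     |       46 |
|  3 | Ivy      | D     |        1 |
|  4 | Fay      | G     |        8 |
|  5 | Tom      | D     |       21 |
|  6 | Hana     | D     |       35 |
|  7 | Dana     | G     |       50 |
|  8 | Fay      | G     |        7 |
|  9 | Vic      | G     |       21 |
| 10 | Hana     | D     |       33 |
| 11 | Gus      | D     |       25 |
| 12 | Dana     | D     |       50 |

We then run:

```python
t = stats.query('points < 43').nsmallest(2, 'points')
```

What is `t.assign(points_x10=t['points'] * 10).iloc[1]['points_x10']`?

filter rows where points < 43:
   player pos  points
0     Yui   G      24
3     Ivy   D       1
4     Fay   G       8
5     Tom   D      21
6    Hana   D      35
8     Fay   G       7
9     Vic   G      21
10   Hana   D      33
11    Gus   D      25
take 2 rows with smallest points:
  player pos  points
3    Ivy   D       1
8    Fay   G       7
add column points_x10 = t['points'] * 10:
  player pos  points  points_x10
3    Ivy   D       1          10
8    Fay   G       7          70

70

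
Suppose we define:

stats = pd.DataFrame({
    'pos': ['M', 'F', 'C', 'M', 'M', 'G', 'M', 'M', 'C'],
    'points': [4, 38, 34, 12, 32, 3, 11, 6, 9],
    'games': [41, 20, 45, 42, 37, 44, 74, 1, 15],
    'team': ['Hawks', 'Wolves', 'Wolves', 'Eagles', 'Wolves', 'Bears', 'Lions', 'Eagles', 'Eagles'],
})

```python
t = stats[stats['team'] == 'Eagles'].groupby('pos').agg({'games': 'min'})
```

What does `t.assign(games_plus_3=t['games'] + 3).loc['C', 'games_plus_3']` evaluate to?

filter rows where team == 'Eagles':
  pos  points  games    team
3   M      12     42  Eagles
7   M       6      1  Eagles
8   C       9     15  Eagles
group by pos, min of games:
     games
pos       
C       15
M        1
add column games_plus_3 = t['games'] + 3:
     games  games_plus_3
pos                     
C       15            18
M        1             4

18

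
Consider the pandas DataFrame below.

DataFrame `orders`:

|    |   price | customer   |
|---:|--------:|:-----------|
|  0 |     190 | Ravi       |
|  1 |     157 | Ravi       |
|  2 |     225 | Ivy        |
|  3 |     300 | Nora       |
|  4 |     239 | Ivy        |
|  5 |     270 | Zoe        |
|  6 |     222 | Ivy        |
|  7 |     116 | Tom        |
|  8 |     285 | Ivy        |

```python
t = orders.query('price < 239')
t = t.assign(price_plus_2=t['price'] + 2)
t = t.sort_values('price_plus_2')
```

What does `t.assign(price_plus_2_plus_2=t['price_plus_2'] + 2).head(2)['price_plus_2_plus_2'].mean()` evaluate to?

filter rows where price < 239:
   price customer
0    190     Ravi
1    157     Ravi
2    225      Ivy
6    222      Ivy
7    116      Tom
add column price_plus_2 = t['price'] + 2:
   price customer  price_plus_2
0    190     Ravi           192
1    157     Ravi           159
2    225      Ivy           227
6    222      Ivy           224
7    116      Tom           118
sort by price_plus_2:
   price customer  price_plus_2
7    116      Tom           118
1    157     Ravi           159
0    190     Ravi           192
6    222      Ivy           224
2    225      Ivy           227
add column price_plus_2_plus_2 = t['price_plus_2'] + 2:
   price customer  price_plus_2  price_plus_2_plus_2
7    116      Tom           118                  120
1    157     Ravi           159                  161
0    190     Ravi           192                  194
6    222      Ivy           224                  226
2    225      Ivy           227                  229
take first 2 rows:
   price customer  price_plus_2  price_plus_2_plus_2
7    116      Tom           118                  120
1    157     Ravi           159                  161
Finally, mean of column 'price_plus_2_plus_2' = 140.5.

140.5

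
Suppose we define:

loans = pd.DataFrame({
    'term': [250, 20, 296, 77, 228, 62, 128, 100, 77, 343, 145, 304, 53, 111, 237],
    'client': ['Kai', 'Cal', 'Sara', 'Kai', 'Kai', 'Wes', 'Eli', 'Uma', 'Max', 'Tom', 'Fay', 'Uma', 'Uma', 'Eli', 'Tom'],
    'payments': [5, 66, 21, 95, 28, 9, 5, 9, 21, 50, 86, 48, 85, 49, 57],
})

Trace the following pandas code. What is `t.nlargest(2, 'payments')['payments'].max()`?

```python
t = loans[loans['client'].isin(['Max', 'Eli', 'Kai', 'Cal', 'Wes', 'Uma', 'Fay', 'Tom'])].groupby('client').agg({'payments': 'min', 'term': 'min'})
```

86

filter rows where client in ['Max', 'Eli', 'Kai', 'Cal', 'Wes', 'Uma', 'Fay', 'Tom']:
    term client  payments
0    250    Kai         5
1     20    Cal        66
3     77    Kai        95
4    228    Kai        28
5     62    Wes         9
6    128    Eli         5
7    100    Uma         9
8     77    Max        21
9    343    Tom        50
10   145    Fay        86
11   304    Uma        48
12    53    Uma        85
13   111    Eli        49
14   237    Tom        57
group by client: min(payments), min(term):
        payments  term
client                
Cal           66    20
Eli            5   111
Fay           86   145
Kai            5    77
Max           21    77
Tom           50   237
Uma            9    53
Wes            9    62
take 2 rows with largest payments:
        payments  term
client                
Fay           86   145
Cal           66    20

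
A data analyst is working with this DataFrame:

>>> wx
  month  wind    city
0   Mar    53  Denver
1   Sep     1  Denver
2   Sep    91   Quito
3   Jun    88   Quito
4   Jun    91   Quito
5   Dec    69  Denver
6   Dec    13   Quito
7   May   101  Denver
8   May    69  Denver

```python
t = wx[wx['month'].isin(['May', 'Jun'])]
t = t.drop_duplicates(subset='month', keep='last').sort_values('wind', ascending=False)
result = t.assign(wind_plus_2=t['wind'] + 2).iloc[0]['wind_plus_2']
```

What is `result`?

filter rows where month in ['May', 'Jun']:
  month  wind    city
3   Jun    88   Quito
4   Jun    91   Quito
7   May   101  Denver
8   May    69  Denver
drop duplicate month (keep=last):
  month  wind    city
4   Jun    91   Quito
8   May    69  Denver
sort by wind descending:
  month  wind    city
4   Jun    91   Quito
8   May    69  Denver
add column wind_plus_2 = t['wind'] + 2:
  month  wind    city  wind_plus_2
4   Jun    91   Quito           93
8   May    69  Denver           71
value at position 0, column 'wind_plus_2' → 93

93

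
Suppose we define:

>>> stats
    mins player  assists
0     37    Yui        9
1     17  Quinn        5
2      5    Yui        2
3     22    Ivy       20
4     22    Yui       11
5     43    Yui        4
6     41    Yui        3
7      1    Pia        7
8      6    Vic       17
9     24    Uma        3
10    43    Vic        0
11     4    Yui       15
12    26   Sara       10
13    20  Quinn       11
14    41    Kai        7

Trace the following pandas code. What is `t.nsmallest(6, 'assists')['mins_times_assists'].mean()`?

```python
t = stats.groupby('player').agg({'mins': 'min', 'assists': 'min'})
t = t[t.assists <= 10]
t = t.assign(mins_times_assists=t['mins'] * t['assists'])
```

group by player: min(mins), min(assists):
        mins  assists
player               
Ivy       22       20
Kai       41        7
Pia        1        7
Quinn     17        5
Sara      26       10
Uma       24        3
Vic        6        0
Yui        4        2
filter rows where assists <= 10:
        mins  assists
player               
Kai       41        7
Pia        1        7
Quinn     17        5
Sara      26       10
Uma       24        3
Vic        6        0
Yui        4        2
add column mins_times_assists = t['mins'] * t['assists']:
        mins  assists  mins_times_assists
player                                   
Kai       41        7                 287
Pia        1        7                   7
Quinn     17        5                  85
Sara      26       10                 260
Uma       24        3                  72
Vic        6        0                   0
Yui        4        2                   8
take 6 rows with smallest assists:
        mins  assists  mins_times_assists
player                                   
Vic        6        0                   0
Yui        4        2                   8
Uma       24        3                  72
Quinn     17        5                  85
Kai       41        7                 287
Pia        1        7                   7
So mean() = 76.5.

76.5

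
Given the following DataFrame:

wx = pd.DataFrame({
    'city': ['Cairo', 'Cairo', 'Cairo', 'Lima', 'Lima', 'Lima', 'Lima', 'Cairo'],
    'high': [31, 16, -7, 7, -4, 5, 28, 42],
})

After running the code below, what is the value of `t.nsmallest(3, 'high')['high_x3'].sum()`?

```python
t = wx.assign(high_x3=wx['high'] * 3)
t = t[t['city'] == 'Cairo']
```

120

add column high_x3 = wx['high'] * 3:
    city  high  high_x3
0  Cairo    31       93
1  Cairo    16       48
2  Cairo    -7      -21
3   Lima     7       21
4   Lima    -4      -12
5   Lima     5       15
6   Lima    28       84
7  Cairo    42      126
filter rows where city == 'Cairo':
    city  high  high_x3
0  Cairo    31       93
1  Cairo    16       48
2  Cairo    -7      -21
7  Cairo    42      126
take 3 rows with smallest high:
    city  high  high_x3
2  Cairo    -7      -21
1  Cairo    16       48
0  Cairo    31       93
sum of column 'high_x3' → 120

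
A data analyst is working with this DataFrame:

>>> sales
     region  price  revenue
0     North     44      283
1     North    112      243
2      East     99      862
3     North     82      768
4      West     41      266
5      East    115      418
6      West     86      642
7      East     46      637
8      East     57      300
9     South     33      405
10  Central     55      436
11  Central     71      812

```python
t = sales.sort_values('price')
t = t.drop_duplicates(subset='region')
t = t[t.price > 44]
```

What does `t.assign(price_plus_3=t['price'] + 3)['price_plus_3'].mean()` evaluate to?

53.5

sort by price:
     region  price  revenue
9     South     33      405
4      West     41      266
0     North     44      283
7      East     46      637
10  Central     55      436
8      East     57      300
11  Central     71      812
3     North     82      768
6      West     86      642
2      East     99      862
1     North    112      243
5      East    115      418
drop duplicate region (keep=first):
     region  price  revenue
9     South     33      405
4      West     41      266
0     North     44      283
7      East     46      637
10  Central     55      436
filter rows where price > 44:
     region  price  revenue
7      East     46      637
10  Central     55      436
add column price_plus_3 = t['price'] + 3:
     region  price  revenue  price_plus_3
7      East     46      637            49
10  Central     55      436            58
The mean of column 'price_plus_3' is 53.5.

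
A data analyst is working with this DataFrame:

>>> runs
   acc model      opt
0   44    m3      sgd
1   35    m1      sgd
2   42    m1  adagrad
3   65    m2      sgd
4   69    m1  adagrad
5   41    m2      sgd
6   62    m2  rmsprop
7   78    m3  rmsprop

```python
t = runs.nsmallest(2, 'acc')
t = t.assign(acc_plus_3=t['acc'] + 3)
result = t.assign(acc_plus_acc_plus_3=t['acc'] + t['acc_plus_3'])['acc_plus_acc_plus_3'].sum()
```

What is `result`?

158

take 2 rows with smallest acc:
   acc model  opt
1   35    m1  sgd
5   41    m2  sgd
add column acc_plus_3 = t['acc'] + 3:
   acc model  opt  acc_plus_3
1   35    m1  sgd          38
5   41    m2  sgd          44
add column acc_plus_acc_plus_3 = t['acc'] + t['acc_plus_3']:
   acc model  opt  acc_plus_3  acc_plus_acc_plus_3
1   35    m1  sgd          38                   73
5   41    m2  sgd          44                   85
Taking the sum of column 'acc_plus_acc_plus_3' gives 158.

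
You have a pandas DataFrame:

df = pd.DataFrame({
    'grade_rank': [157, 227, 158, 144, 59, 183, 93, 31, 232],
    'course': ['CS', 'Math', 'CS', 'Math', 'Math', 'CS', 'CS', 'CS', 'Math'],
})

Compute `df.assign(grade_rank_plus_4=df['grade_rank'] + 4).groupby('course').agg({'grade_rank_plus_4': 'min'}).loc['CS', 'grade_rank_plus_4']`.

35

add column grade_rank_plus_4 = df['grade_rank'] + 4:
   grade_rank course  grade_rank_plus_4
0         157     CS                161
1         227   Math                231
2         158     CS                162
3         144   Math                148
4          59   Math                 63
5         183     CS                187
6          93     CS                 97
7          31     CS                 35
8         232   Math                236
group by course, min of grade_rank_plus_4:
        grade_rank_plus_4
course                   
CS                     35
Math                   63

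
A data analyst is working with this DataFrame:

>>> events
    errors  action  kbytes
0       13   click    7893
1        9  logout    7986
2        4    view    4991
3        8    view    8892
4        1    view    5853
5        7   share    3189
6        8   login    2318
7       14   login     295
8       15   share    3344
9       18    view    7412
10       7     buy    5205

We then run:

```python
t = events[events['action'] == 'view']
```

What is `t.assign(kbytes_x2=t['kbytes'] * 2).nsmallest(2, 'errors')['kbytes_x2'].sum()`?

filter rows where action == 'view':
   errors action  kbytes
2       4   view    4991
3       8   view    8892
4       1   view    5853
9      18   view    7412
add column kbytes_x2 = t['kbytes'] * 2:
   errors action  kbytes  kbytes_x2
2       4   view    4991       9982
3       8   view    8892      17784
4       1   view    5853      11706
9      18   view    7412      14824
take 2 rows with smallest errors:
   errors action  kbytes  kbytes_x2
4       1   view    5853      11706
2       4   view    4991       9982
Taking the sum of column 'kbytes_x2' gives 21688.

21688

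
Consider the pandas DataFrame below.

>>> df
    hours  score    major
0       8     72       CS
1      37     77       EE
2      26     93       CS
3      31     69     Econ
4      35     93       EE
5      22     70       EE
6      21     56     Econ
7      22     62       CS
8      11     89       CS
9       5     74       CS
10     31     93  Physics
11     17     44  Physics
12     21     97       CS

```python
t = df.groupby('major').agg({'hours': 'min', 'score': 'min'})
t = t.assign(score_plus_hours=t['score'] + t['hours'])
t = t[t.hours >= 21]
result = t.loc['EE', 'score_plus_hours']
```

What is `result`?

group by major: min(hours), min(score):
         hours  score
major                
CS           5     62
EE          22     70
Econ        21     56
Physics     17     44
add column score_plus_hours = t['score'] + t['hours']:
         hours  score  score_plus_hours
major                                  
CS           5     62                67
EE          22     70                92
Econ        21     56                77
Physics     17     44                61
filter rows where hours >= 21:
       hours  score  score_plus_hours
major                                
EE        22     70                92
Econ      21     56                77
The value at row 'EE', column 'score_plus_hours' is 92.

92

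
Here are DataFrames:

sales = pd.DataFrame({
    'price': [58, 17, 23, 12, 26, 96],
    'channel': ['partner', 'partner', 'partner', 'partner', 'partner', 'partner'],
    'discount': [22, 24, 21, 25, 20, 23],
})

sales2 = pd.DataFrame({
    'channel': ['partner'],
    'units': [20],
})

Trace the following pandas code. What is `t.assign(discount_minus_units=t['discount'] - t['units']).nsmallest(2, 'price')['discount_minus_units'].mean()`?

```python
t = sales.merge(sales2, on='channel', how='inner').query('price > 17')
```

merge on 'channel' (how='inner') → 6 rows:
   price  channel  discount  units
0     58  partner        22     20
1     17  partner        24     20
2     23  partner        21     20
3     12  partner        25     20
4     26  partner        20     20
5     96  partner        23     20
filter rows where price > 17:
   price  channel  discount  units
0     58  partner        22     20
2     23  partner        21     20
4     26  partner        20     20
5     96  partner        23     20
add column discount_minus_units = t['discount'] - t['units']:
   price  channel  discount  units  discount_minus_units
0     58  partner        22     20                     2
2     23  partner        21     20                     1
4     26  partner        20     20                     0
5     96  partner        23     20                     3
take 2 rows with smallest price:
   price  channel  discount  units  discount_minus_units
2     23  partner        21     20                     1
4     26  partner        20     20                     0
The mean of column 'discount_minus_units' is 0.5.

0.5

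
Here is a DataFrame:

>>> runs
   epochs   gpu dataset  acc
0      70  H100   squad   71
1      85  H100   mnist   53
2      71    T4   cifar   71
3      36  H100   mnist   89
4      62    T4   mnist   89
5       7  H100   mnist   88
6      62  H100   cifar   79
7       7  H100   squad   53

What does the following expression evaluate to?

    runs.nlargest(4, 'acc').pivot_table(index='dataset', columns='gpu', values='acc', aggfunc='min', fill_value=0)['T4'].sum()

89

take 4 rows with largest acc:
   epochs   gpu dataset  acc
3      36  H100   mnist   89
4      62    T4   mnist   89
5       7  H100   mnist   88
6      62  H100   cifar   79
pivot: rows=dataset, cols=gpu, min(acc):
gpu      H100  T4
dataset          
cifar      79   0
mnist      88  89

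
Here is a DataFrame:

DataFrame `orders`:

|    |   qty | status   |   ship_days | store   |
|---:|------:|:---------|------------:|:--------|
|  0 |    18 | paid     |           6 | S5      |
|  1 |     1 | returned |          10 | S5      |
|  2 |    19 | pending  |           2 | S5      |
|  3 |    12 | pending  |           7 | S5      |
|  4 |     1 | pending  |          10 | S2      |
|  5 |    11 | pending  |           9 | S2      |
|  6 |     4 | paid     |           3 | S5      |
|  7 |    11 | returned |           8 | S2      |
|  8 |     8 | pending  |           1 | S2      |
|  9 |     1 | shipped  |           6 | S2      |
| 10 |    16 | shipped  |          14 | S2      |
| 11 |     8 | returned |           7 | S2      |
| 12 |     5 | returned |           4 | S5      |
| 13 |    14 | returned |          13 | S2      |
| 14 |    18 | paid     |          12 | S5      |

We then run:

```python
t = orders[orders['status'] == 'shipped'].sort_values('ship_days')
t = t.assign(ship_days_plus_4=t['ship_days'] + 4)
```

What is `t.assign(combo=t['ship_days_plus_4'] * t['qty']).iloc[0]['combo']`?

filter rows where status == 'shipped':
    qty   status  ship_days store
9     1  shipped          6    S2
10   16  shipped         14    S2
sort by ship_days:
    qty   status  ship_days store
9     1  shipped          6    S2
10   16  shipped         14    S2
add column ship_days_plus_4 = t['ship_days'] + 4:
    qty   status  ship_days store  ship_days_plus_4
9     1  shipped          6    S2                10
10   16  shipped         14    S2                18
add column combo = t['ship_days_plus_4'] * t['qty']:
    qty   status  ship_days store  ship_days_plus_4  combo
9     1  shipped          6    S2                10     10
10   16  shipped         14    S2                18    288
The value at position 0, column 'combo' is 10.

10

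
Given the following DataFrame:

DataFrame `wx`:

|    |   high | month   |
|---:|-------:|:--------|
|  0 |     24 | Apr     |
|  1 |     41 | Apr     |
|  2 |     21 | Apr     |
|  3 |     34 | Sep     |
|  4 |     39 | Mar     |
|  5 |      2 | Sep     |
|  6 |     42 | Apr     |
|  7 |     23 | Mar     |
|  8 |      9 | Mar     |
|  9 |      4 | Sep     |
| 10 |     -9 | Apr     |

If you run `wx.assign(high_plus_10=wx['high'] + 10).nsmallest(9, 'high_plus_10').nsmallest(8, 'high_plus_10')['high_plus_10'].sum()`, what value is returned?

add column high_plus_10 = wx['high'] + 10:
    high month  high_plus_10
0     24   Apr            34
1     41   Apr            51
2     21   Apr            31
3     34   Sep            44
4     39   Mar            49
5      2   Sep            12
6     42   Apr            52
7     23   Mar            33
8      9   Mar            19
9      4   Sep            14
10    -9   Apr             1
take 9 rows with smallest high_plus_10:
    high month  high_plus_10
10    -9   Apr             1
5      2   Sep            12
9      4   Sep            14
8      9   Mar            19
2     21   Apr            31
7     23   Mar            33
0     24   Apr            34
3     34   Sep            44
4     39   Mar            49
take 8 rows with smallest high_plus_10:
    high month  high_plus_10
10    -9   Apr             1
5      2   Sep            12
9      4   Sep            14
8      9   Mar            19
2     21   Apr            31
7     23   Mar            33
0     24   Apr            34
3     34   Sep            44
sum of column 'high_plus_10' → 188

188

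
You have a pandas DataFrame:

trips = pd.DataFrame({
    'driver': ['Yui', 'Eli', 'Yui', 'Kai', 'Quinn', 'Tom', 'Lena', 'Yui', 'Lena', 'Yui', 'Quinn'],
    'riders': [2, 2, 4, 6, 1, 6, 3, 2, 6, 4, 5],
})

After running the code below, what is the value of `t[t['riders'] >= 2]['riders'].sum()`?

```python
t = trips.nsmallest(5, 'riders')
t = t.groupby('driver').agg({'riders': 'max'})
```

7

take 5 rows with smallest riders:
  driver  riders
4  Quinn       1
0    Yui       2
1    Eli       2
7    Yui       2
6   Lena       3
group by driver, max of riders:
        riders
driver        
Eli          2
Lena         3
Quinn        1
Yui          2
filter rows where riders >= 2:
        riders
driver        
Eli          2
Lena         3
Yui          2
Reading off the sum of column 'riders', we get 7.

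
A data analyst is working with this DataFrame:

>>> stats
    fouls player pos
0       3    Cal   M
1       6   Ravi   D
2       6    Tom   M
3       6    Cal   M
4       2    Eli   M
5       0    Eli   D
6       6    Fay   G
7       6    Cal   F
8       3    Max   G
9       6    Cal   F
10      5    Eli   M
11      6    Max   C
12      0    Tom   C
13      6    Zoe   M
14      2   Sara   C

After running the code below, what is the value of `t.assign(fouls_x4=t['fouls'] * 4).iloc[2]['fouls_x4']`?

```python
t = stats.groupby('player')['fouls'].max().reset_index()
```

24

group by player, max of fouls:
player
Cal     6
Eli     5
Fay     6
Max     6
Ravi    6
Sara    2
Tom     6
Zoe     6
Name: fouls, dtype: int64
reset_index():
  player  fouls
0    Cal      6
1    Eli      5
2    Fay      6
3    Max      6
4   Ravi      6
5   Sara      2
6    Tom      6
7    Zoe      6
add column fouls_x4 = t['fouls'] * 4:
  player  fouls  fouls_x4
0    Cal      6        24
1    Eli      5        20
2    Fay      6        24
3    Max      6        24
4   Ravi      6        24
5   Sara      2         8
6    Tom      6        24
7    Zoe      6        24
Hence 24.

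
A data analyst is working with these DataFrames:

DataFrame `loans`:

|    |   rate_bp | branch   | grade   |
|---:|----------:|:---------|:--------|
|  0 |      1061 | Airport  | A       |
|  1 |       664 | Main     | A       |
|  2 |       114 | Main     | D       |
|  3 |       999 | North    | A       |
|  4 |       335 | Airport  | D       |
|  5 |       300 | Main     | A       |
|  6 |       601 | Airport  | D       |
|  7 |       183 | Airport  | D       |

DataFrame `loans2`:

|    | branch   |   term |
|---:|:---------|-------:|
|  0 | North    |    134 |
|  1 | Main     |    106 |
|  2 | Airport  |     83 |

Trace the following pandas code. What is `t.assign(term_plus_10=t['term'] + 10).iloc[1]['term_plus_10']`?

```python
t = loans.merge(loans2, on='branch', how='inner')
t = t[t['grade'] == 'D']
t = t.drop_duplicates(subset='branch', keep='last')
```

merge on 'branch' (how='inner') → 8 rows:
   rate_bp   branch grade  term
0     1061  Airport     A    83
1      664     Main     A   106
2      114     Main     D   106
3      999    North     A   134
4      335  Airport     D    83
5      300     Main     A   106
6      601  Airport     D    83
7      183  Airport     D    83
filter rows where grade == 'D':
   rate_bp   branch grade  term
2      114     Main     D   106
4      335  Airport     D    83
6      601  Airport     D    83
7      183  Airport     D    83
drop duplicate branch (keep=last):
   rate_bp   branch grade  term
2      114     Main     D   106
7      183  Airport     D    83
add column term_plus_10 = t['term'] + 10:
   rate_bp   branch grade  term  term_plus_10
2      114     Main     D   106           116
7      183  Airport     D    83            93
The value at position 1, column 'term_plus_10' is 93.

93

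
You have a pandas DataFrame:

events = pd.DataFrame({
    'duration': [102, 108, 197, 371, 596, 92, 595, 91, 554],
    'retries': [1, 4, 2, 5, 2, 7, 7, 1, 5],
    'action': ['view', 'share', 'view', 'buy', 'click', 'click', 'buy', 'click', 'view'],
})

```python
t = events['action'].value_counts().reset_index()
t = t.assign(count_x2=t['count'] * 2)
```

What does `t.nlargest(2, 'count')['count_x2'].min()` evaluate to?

value_counts of action:
action
view     3
click    3
buy      2
share    1
Name: count, dtype: int64
reset_index():
  action  count
0   view      3
1  click      3
2    buy      2
3  share      1
add column count_x2 = t['count'] * 2:
  action  count  count_x2
0   view      3         6
1  click      3         6
2    buy      2         4
3  share      1         2
take 2 rows with largest count:
  action  count  count_x2
0   view      3         6
1  click      3         6

6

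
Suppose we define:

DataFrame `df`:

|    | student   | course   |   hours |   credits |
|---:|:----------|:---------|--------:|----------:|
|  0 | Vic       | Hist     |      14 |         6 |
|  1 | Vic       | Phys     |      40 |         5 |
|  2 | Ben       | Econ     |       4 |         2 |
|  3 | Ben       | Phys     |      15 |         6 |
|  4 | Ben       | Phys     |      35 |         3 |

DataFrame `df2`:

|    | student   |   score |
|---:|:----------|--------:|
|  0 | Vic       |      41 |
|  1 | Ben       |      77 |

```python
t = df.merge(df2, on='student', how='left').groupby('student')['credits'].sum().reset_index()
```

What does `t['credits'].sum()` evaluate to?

merge on 'student' (how='left') → 5 rows:
  student course  hours  credits  score
0     Vic   Hist     14        6     41
1     Vic   Phys     40        5     41
2     Ben   Econ      4        2     77
3     Ben   Phys     15        6     77
4     Ben   Phys     35        3     77
group by student, sum of credits:
student
Ben    11
Vic    11
Name: credits, dtype: int64
reset_index():
  student  credits
0     Ben       11
1     Vic       11

22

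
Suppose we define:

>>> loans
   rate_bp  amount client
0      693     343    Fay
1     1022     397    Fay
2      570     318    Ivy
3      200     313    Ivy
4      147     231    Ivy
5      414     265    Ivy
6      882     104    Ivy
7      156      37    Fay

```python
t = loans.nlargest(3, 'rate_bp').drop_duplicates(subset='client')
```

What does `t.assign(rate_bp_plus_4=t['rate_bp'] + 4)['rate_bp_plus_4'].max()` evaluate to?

1026

take 3 rows with largest rate_bp:
   rate_bp  amount client
1     1022     397    Fay
6      882     104    Ivy
0      693     343    Fay
drop duplicate client (keep=first):
   rate_bp  amount client
1     1022     397    Fay
6      882     104    Ivy
add column rate_bp_plus_4 = t['rate_bp'] + 4:
   rate_bp  amount client  rate_bp_plus_4
1     1022     397    Fay            1026
6      882     104    Ivy             886
The max of column 'rate_bp_plus_4' is 1026.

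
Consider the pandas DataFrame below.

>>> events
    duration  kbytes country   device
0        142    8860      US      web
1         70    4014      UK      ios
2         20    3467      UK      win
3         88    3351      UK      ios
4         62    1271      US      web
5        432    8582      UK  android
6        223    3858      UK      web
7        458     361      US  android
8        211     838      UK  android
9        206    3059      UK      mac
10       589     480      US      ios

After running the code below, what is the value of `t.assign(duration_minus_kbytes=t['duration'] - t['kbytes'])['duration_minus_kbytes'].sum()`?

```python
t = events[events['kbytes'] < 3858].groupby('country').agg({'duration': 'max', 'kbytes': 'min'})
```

filter rows where kbytes < 3858:
    duration  kbytes country   device
2         20    3467      UK      win
3         88    3351      UK      ios
4         62    1271      US      web
7        458     361      US  android
8        211     838      UK  android
9        206    3059      UK      mac
10       589     480      US      ios
group by country: max(duration), min(kbytes):
         duration  kbytes
country                  
UK            211     838
US            589     361
add column duration_minus_kbytes = t['duration'] - t['kbytes']:
         duration  kbytes  duration_minus_kbytes
country                                         
UK            211     838                   -627
US            589     361                    228
Taking the sum of column 'duration_minus_kbytes' gives -399.

-399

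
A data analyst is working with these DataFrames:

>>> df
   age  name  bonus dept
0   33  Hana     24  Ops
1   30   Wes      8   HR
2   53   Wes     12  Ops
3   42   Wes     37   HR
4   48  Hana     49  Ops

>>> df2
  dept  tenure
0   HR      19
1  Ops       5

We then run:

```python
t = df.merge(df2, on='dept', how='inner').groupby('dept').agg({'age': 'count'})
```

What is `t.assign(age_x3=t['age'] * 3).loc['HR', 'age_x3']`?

6

merge on 'dept' (how='inner') → 5 rows:
   age  name  bonus dept  tenure
0   33  Hana     24  Ops       5
1   30   Wes      8   HR      19
2   53   Wes     12  Ops       5
3   42   Wes     37   HR      19
4   48  Hana     49  Ops       5
group by dept, count of age:
      age
dept     
HR      2
Ops     3
add column age_x3 = t['age'] * 3:
      age  age_x3
dept             
HR      2       6
Ops     3       9
The value at row 'HR', column 'age_x3' is 6.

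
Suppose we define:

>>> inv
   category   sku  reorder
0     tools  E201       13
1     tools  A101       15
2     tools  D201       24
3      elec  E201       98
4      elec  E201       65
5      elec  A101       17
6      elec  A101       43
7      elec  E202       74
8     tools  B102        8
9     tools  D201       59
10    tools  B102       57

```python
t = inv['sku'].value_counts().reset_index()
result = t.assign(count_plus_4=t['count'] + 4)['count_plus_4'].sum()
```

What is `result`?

31

value_counts of sku:
sku
E201    3
A101    3
D201    2
B102    2
E202    1
Name: count, dtype: int64
reset_index():
    sku  count
0  E201      3
1  A101      3
2  D201      2
3  B102      2
4  E202      1
add column count_plus_4 = t['count'] + 4:
    sku  count  count_plus_4
0  E201      3             7
1  A101      3             7
2  D201      2             6
3  B102      2             6
4  E202      1             5
Hence 31.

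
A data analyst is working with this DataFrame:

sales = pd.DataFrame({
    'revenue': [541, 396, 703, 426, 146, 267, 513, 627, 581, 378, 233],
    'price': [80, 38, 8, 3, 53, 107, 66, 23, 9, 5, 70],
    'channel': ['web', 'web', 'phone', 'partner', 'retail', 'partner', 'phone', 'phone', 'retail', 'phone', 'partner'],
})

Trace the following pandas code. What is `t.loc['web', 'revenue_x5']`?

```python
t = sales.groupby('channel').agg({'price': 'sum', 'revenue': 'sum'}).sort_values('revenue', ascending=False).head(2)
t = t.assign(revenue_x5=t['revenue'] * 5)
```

group by channel: sum(price), sum(revenue):
         price  revenue
channel                
partner    180      926
phone      102     2221
retail      62      727
web        118      937
sort by revenue descending:
         price  revenue
channel                
phone      102     2221
web        118      937
partner    180      926
retail      62      727
take first 2 rows:
         price  revenue
channel                
phone      102     2221
web        118      937
add column revenue_x5 = t['revenue'] * 5:
         price  revenue  revenue_x5
channel                            
phone      102     2221       11105
web        118      937        4685

4685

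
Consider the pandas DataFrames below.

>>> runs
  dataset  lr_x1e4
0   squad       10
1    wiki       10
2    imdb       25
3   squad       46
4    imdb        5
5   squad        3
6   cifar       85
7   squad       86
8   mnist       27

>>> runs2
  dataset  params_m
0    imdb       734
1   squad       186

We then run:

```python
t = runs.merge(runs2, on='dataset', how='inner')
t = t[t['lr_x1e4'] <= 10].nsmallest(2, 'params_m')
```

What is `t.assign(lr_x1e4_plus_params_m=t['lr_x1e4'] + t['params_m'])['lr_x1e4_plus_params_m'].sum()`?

merge on 'dataset' (how='inner') → 6 rows:
  dataset  lr_x1e4  params_m
0   squad       10       186
1    imdb       25       734
2   squad       46       186
3    imdb        5       734
4   squad        3       186
5   squad       86       186
filter rows where lr_x1e4 <= 10:
  dataset  lr_x1e4  params_m
0   squad       10       186
3    imdb        5       734
4   squad        3       186
take 2 rows with smallest params_m:
  dataset  lr_x1e4  params_m
0   squad       10       186
4   squad        3       186
add column lr_x1e4_plus_params_m = t['lr_x1e4'] + t['params_m']:
  dataset  lr_x1e4  params_m  lr_x1e4_plus_params_m
0   squad       10       186                    196
4   squad        3       186                    189
Reading off the sum of column 'lr_x1e4_plus_params_m', we get 385.

385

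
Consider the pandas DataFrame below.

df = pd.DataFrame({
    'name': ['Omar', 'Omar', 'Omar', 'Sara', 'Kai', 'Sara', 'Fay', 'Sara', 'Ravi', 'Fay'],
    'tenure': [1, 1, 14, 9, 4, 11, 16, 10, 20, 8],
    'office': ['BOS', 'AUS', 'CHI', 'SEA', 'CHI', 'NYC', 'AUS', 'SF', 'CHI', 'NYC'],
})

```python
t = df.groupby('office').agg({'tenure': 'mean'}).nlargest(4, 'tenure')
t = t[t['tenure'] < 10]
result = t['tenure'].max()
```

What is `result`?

group by office, mean of tenure:
           tenure
office           
AUS      8.500000
BOS      1.000000
CHI     12.666667
NYC      9.500000
SEA      9.000000
SF      10.000000
take 4 rows with largest tenure:
           tenure
office           
CHI     12.666667
SF      10.000000
NYC      9.500000
SEA      9.000000
filter rows where tenure < 10:
        tenure
office        
NYC        9.5
SEA        9.0
Reading off the max of column 'tenure', we get 9.5.

9.5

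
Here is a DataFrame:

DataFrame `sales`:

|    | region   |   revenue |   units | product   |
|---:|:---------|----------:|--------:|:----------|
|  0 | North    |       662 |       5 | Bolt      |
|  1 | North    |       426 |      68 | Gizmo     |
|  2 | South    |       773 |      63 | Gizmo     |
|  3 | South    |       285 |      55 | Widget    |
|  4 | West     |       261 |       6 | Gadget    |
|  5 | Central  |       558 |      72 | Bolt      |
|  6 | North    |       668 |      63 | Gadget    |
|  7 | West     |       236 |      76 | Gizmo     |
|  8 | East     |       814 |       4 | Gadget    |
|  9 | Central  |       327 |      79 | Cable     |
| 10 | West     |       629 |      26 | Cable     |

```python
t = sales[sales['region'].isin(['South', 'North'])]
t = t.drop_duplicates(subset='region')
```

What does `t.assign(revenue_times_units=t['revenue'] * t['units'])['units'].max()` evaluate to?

filter rows where region in ['South', 'North']:
  region  revenue  units product
0  North      662      5    Bolt
1  North      426     68   Gizmo
2  South      773     63   Gizmo
3  South      285     55  Widget
6  North      668     63  Gadget
drop duplicate region (keep=first):
  region  revenue  units product
0  North      662      5    Bolt
2  South      773     63   Gizmo
add column revenue_times_units = t['revenue'] * t['units']:
  region  revenue  units product  revenue_times_units
0  North      662      5    Bolt                 3310
2  South      773     63   Gizmo                48699

63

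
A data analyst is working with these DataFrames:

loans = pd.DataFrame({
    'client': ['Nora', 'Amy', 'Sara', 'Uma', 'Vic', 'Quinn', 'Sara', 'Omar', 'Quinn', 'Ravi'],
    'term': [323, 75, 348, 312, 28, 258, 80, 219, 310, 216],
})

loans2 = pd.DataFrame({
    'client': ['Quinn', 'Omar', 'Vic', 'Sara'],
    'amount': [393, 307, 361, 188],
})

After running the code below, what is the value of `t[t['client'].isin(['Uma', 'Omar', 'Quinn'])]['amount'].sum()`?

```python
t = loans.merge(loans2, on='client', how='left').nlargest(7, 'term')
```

merge on 'client' (how='left') → 10 rows:
  client  term  amount
0   Nora   323     NaN
1    Amy    75     NaN
2   Sara   348   188.0
3    Uma   312     NaN
4    Vic    28   361.0
5  Quinn   258   393.0
6   Sara    80   188.0
7   Omar   219   307.0
8  Quinn   310   393.0
9   Ravi   216     NaN
take 7 rows with largest term:
  client  term  amount
2   Sara   348   188.0
0   Nora   323     NaN
3    Uma   312     NaN
8  Quinn   310   393.0
5  Quinn   258   393.0
7   Omar   219   307.0
9   Ravi   216     NaN
filter rows where client in ['Uma', 'Omar', 'Quinn']:
  client  term  amount
3    Uma   312     NaN
8  Quinn   310   393.0
5  Quinn   258   393.0
7   Omar   219   307.0
Taking the sum of column 'amount' gives 1093.0.

1093.0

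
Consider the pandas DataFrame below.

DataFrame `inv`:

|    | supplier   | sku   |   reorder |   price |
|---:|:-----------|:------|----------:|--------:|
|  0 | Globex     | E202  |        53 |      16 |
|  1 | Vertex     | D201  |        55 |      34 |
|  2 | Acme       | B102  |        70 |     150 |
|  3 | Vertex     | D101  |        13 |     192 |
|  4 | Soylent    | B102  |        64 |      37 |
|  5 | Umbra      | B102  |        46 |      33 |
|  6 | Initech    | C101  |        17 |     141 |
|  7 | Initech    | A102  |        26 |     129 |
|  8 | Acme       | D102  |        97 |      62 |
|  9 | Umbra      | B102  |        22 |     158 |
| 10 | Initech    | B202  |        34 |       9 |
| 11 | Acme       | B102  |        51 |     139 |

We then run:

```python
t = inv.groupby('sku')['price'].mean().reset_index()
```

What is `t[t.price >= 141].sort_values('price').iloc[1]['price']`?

192.0

group by sku, mean of price:
sku
A102    129.0
B102    103.4
B202      9.0
C101    141.0
D101    192.0
D102     62.0
D201     34.0
E202     16.0
Name: price, dtype: float64
reset_index():
    sku  price
0  A102  129.0
1  B102  103.4
2  B202    9.0
3  C101  141.0
4  D101  192.0
5  D102   62.0
6  D201   34.0
7  E202   16.0
filter rows where price >= 141:
    sku  price
3  C101  141.0
4  D101  192.0
sort by price:
    sku  price
3  C101  141.0
4  D101  192.0
Taking the value at position 1, column 'price' gives 192.0.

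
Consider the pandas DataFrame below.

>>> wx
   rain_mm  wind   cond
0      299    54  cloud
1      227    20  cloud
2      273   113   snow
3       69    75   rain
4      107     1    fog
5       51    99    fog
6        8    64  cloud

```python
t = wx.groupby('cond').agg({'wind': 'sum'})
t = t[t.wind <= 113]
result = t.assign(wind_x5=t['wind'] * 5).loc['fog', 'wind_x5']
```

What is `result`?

500

group by cond, sum of wind:
       wind
cond       
cloud   138
fog     100
rain     75
snow    113
filter rows where wind <= 113:
      wind
cond      
fog    100
rain    75
snow   113
add column wind_x5 = t['wind'] * 5:
      wind  wind_x5
cond               
fog    100      500
rain    75      375
snow   113      565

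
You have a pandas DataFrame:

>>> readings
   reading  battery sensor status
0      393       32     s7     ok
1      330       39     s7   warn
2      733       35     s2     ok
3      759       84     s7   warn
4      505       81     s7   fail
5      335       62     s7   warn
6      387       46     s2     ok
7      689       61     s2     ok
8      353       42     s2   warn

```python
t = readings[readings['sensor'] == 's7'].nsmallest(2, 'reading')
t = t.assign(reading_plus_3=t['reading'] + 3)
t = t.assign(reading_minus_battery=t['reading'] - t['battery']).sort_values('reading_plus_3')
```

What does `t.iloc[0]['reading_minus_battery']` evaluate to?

291

filter rows where sensor == 's7':
   reading  battery sensor status
0      393       32     s7     ok
1      330       39     s7   warn
3      759       84     s7   warn
4      505       81     s7   fail
5      335       62     s7   warn
take 2 rows with smallest reading:
   reading  battery sensor status
1      330       39     s7   warn
5      335       62     s7   warn
add column reading_plus_3 = t['reading'] + 3:
   reading  battery sensor status  reading_plus_3
1      330       39     s7   warn             333
5      335       62     s7   warn             338
add column reading_minus_battery = t['reading'] - t['battery']:
   reading  battery sensor status  reading_plus_3  reading_minus_battery
1      330       39     s7   warn             333                    291
5      335       62     s7   warn             338                    273
sort by reading_plus_3:
   reading  battery sensor status  reading_plus_3  reading_minus_battery
1      330       39     s7   warn             333                    291
5      335       62     s7   warn             338                    273
value at position 0, column 'reading_minus_battery' → 291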